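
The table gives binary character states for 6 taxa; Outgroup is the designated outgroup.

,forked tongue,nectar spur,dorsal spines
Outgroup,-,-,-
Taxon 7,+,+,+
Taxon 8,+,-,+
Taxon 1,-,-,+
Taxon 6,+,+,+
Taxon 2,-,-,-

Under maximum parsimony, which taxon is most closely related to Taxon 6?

The outgroup has state '-' for every character, so '+' is the derived state throughout.
Only Taxon 6, Taxon 7, and Taxon 8 show the derived state '+' for forked tongue, supporting them as a clade.
Only Taxon 6 and Taxon 7 show the derived state '+' for nectar spur, supporting them as a clade.
Only Taxon 1, Taxon 6, Taxon 7, and Taxon 8 show the derived state '+' for dorsal spines, supporting them as a clade.
Most parsimonious ingroup topology: ((((Taxon 7,Taxon 6),Taxon 8),Taxon 1),Taxon 2).
Taxon 6 and Taxon 7 form a cherry on this tree, so they are sister taxa.

Taxon 7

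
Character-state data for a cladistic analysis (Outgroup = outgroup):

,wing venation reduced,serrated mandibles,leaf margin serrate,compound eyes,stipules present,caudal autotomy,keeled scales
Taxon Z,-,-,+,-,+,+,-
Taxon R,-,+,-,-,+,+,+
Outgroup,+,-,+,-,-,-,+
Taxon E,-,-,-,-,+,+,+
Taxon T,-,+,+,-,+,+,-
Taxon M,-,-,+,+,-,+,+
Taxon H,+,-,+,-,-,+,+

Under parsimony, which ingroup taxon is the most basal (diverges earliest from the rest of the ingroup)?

Character polarity is set by the outgroup: the derived state is whichever differs from the outgroup's state, so for wing venation reduced, leaf margin serrate, keeled scales the derived state is '-', and for the remaining characters it is '+'.
Only Taxon E, Taxon M, Taxon R, Taxon T, and Taxon Z show the derived state '-' for wing venation reduced, supporting them as a clade.
serrated mandibles (state '+') occurs in Taxon R and Taxon T but conflicts with the nesting implied by the other characters — most parsimoniously interpreted as homoplasy.
Only Taxon E and Taxon R show the derived state '-' for leaf margin serrate, supporting them as a clade.
compound eyes: derived state '+' in Taxon M only — an autapomorphy, so it tells us nothing about relationships among taxa.
stipules present (derived state '+') is shared by Taxon E, Taxon R, Taxon T, and Taxon Z — a synapomorphy uniting that clade.
caudal autotomy (derived state '+') is shared by all ingroup taxa — unites the whole ingroup.
Only Taxon T and Taxon Z show the derived state '-' for keeled scales, supporting them as a clade.
Most parsimonious ingroup topology: ((((Taxon Z,Taxon T),(Taxon R,Taxon E)),Taxon M),Taxon H).
Taxon H is sister to the clade containing all other ingroup taxa, so it is the earliest-diverging (most basal) ingroup lineage.

Taxon H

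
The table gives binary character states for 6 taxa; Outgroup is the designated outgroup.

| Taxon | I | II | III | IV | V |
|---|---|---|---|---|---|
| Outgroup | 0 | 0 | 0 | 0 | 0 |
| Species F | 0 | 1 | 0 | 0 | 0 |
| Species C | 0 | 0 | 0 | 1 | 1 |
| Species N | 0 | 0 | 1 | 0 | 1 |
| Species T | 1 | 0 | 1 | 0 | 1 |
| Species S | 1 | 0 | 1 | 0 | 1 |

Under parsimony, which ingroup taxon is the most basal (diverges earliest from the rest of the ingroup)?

The outgroup has state '0' for every character, so '1' is the derived state throughout.
I: derived state '1' in Species S and Species T only — synapomorphy for {Species S, Species T}.
II (derived state '1') is unique to Species F (autapomorphy; uninformative for grouping).
Only Species N, Species S, and Species T show the derived state '1' for III, supporting them as a clade.
IV: derived state '1' in Species C only — an autapomorphy, so it tells us nothing about relationships among taxa.
Only Species C, Species N, Species S, and Species T show the derived state '1' for V, supporting them as a clade.
Most parsimonious ingroup topology: (Species F,(Species C,(Species N,(Species T,Species S)))).
Species F is sister to the clade containing all other ingroup taxa, so it is the earliest-diverging (most basal) ingroup lineage.

Species F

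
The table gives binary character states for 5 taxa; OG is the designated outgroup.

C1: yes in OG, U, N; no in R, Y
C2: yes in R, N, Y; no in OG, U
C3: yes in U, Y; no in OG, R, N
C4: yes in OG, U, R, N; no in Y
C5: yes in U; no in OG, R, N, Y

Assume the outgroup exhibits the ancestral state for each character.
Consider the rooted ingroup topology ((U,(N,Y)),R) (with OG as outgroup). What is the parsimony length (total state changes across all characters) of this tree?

8

Map each character onto ((U,(N,Y)),R) (rooted by OG) and count the minimum state changes it requires (Fitch parsimony):
C1: 2; C2: 2; C3: 2; C4: 1; C5: 1.
Total tree length = 8.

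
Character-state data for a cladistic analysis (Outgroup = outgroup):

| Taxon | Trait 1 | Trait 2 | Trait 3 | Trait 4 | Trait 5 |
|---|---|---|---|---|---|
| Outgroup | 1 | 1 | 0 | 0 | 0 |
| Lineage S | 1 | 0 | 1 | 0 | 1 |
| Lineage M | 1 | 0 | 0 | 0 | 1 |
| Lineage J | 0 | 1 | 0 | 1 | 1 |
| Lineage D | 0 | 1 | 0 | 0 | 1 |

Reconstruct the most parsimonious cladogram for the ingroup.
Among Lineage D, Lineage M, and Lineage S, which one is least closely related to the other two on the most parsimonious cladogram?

Character polarity is set by the outgroup: the derived state is whichever differs from the outgroup's state, so for Trait 1, Trait 2 the derived state is '0', and for the remaining characters it is '1'.
Only Lineage D and Lineage J show the derived state '0' for Trait 1, supporting them as a clade.
Trait 2 (derived state '0') is shared by Lineage M and Lineage S — a synapomorphy uniting that clade.
Trait 3: derived state '1' in Lineage S only — an autapomorphy, so it tells us nothing about relationships among taxa.
Trait 4 (derived state '1') is unique to Lineage J (autapomorphy; uninformative for grouping).
Trait 5 (derived state '1') is shared by all ingroup taxa — unites the whole ingroup.
Most parsimonious ingroup topology: ((Lineage S,Lineage M),(Lineage J,Lineage D)).
Lineage M and Lineage S share a more recent common ancestor with each other than either does with Lineage D, so Lineage D is the least closely related of the three.

Lineage D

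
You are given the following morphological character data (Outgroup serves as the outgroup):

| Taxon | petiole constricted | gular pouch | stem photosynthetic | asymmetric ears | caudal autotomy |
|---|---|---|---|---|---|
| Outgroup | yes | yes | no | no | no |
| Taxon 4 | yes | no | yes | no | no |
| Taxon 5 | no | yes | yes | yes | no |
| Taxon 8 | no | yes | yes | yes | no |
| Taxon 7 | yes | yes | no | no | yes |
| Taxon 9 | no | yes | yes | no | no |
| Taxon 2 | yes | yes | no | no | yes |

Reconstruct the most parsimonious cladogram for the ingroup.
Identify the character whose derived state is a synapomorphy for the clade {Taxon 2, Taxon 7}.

caudal autotomy

Character polarity is set by the outgroup: the derived state is whichever differs from the outgroup's state, so for petiole constricted, gular pouch the derived state is 'no', and for the remaining characters it is 'yes'.
Only Taxon 5, Taxon 8, and Taxon 9 show the derived state 'no' for petiole constricted, supporting them as a clade.
gular pouch (derived state 'no') is unique to Taxon 4 (autapomorphy; uninformative for grouping).
stem photosynthetic: derived state 'yes' in Taxon 4, Taxon 5, Taxon 8, and Taxon 9 only — synapomorphy for {Taxon 4, Taxon 5, Taxon 8, Taxon 9}.
Only Taxon 5 and Taxon 8 show the derived state 'yes' for asymmetric ears, supporting them as a clade.
Only Taxon 2 and Taxon 7 show the derived state 'yes' for caudal autotomy, supporting them as a clade.
Most parsimonious ingroup topology: ((Taxon 4,((Taxon 5,Taxon 8),Taxon 9)),(Taxon 7,Taxon 2)).
The clade {Taxon 2, Taxon 7} is supported by caudal autotomy: its derived state 'yes' occurs in exactly those taxa and in no other taxon (including the outgroup).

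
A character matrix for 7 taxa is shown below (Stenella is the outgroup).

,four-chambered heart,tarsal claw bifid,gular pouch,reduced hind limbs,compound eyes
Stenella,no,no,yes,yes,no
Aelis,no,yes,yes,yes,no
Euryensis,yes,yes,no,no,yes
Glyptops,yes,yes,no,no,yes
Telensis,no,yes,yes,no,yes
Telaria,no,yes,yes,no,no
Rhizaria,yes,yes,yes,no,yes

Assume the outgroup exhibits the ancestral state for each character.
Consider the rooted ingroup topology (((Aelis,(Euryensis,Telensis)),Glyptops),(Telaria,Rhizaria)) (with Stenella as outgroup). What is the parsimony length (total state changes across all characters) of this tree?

Map each character onto (((Aelis,(Euryensis,Telensis)),Glyptops),(Telaria,Rhizaria)) (rooted by Stenella) and count the minimum state changes it requires (Fitch parsimony):
four-chambered heart: 3; tarsal claw bifid: 1; gular pouch: 2; reduced hind limbs: 2; compound eyes: 3.
Total tree length = 11.

11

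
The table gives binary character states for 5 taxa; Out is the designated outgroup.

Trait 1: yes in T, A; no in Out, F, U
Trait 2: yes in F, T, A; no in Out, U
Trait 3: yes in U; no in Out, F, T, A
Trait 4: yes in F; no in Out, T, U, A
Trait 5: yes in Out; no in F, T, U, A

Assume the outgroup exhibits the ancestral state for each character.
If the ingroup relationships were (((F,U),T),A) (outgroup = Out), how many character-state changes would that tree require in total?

7

Map each character onto (((F,U),T),A) (rooted by Out) and count the minimum state changes it requires (Fitch parsimony):
Trait 1: 2; Trait 2: 2; Trait 3: 1; Trait 4: 1; Trait 5: 1.
Total tree length = 7.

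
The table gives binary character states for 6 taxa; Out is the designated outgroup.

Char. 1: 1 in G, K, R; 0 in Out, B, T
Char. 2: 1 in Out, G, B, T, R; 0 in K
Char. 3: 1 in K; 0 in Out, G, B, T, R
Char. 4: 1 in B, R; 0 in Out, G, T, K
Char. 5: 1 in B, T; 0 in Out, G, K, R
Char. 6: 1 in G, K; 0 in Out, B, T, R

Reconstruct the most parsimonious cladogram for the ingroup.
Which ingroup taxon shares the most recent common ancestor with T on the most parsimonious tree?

B

Character polarity is set by the outgroup: the derived state is whichever differs from the outgroup's state, so for Char. 2 the derived state is '0', and for the remaining characters it is '1'.
Char. 1: derived state '1' in G, K, and R only — synapomorphy for {G, K, R}.
Char. 2 (derived state '0') is unique to K (autapomorphy; uninformative for grouping).
Char. 3: derived state '1' in K only — an autapomorphy, so it tells us nothing about relationships among taxa.
Char. 4 groups B and R, which is incompatible with the clades supported by the remaining characters; treating it as convergent (homoplasy) costs fewer steps than any alternative tree.
Char. 5 (derived state '1') is shared by B and T — a synapomorphy uniting that clade.
Char. 6: derived state '1' in G and K only — synapomorphy for {G, K}.
Most parsimonious ingroup topology: (((G,K),R),(B,T)).
T and B form a cherry on this tree, so they are sister taxa.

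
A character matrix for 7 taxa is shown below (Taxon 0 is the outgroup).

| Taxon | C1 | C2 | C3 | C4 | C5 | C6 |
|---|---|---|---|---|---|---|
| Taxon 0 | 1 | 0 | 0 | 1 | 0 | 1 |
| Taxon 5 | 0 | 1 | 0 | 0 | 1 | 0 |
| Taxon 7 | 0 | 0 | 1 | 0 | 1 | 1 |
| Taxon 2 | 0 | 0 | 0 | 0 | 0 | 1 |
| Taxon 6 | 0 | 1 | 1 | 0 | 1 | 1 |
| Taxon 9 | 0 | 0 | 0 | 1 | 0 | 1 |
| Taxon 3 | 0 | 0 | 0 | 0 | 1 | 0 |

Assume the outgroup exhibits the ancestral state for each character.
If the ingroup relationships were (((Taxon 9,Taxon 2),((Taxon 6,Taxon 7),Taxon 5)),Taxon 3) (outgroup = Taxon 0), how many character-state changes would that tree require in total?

Map each character onto (((Taxon 9,Taxon 2),((Taxon 6,Taxon 7),Taxon 5)),Taxon 3) (rooted by Taxon 0) and count the minimum state changes it requires (Fitch parsimony):
C1: 1; C2: 2; C3: 1; C4: 2; C5: 2; C6: 2.
Total tree length = 10.

10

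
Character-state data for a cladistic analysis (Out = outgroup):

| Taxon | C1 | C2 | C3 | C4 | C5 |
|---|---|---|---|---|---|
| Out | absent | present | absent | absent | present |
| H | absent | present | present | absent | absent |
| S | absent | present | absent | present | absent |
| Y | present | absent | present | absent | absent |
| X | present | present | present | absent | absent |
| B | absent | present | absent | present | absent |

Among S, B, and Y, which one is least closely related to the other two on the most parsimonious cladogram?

Y

Character polarity is set by the outgroup: the derived state is whichever differs from the outgroup's state, so for C2, C5 the derived state is 'absent', and for the remaining characters it is 'present'.
Only X and Y show the derived state 'present' for C1, supporting them as a clade.
C2: derived state 'absent' in Y only — an autapomorphy, so it tells us nothing about relationships among taxa.
C3: derived state 'present' in H, X, and Y only — synapomorphy for {H, X, Y}.
Only B and S show the derived state 'present' for C4, supporting them as a clade.
C5 (derived state 'absent') is shared by all ingroup taxa — unites the whole ingroup.
Most parsimonious ingroup topology: ((H,(Y,X)),(S,B)).
B and S share a more recent common ancestor with each other than either does with Y, so Y is the least closely related of the three.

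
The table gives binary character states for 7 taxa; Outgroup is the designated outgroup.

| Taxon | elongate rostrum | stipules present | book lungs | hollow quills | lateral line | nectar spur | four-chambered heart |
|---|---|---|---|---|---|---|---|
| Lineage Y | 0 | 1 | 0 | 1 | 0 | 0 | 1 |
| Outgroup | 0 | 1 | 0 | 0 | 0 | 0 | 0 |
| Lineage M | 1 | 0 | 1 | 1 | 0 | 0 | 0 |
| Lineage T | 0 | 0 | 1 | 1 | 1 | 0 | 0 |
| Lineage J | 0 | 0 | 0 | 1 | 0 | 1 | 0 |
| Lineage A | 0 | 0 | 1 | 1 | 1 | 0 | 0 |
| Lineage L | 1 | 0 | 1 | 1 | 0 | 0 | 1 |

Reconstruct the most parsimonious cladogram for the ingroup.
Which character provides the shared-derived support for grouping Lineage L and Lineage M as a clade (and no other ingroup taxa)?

elongate rostrum

Character polarity is set by the outgroup: the derived state is whichever differs from the outgroup's state, so for stipules present the derived state is '0', and for the remaining characters it is '1'.
elongate rostrum (derived state '1') is shared by Lineage L and Lineage M — a synapomorphy uniting that clade.
Only Lineage A, Lineage J, Lineage L, Lineage M, and Lineage T show the derived state '0' for stipules present, supporting them as a clade.
book lungs (derived state '1') is shared by Lineage A, Lineage L, Lineage M, and Lineage T — a synapomorphy uniting that clade.
All ingroup taxa share the derived state '1' for hollow quills; it defines the ingroup but does not resolve relationships within it.
lateral line: derived state '1' in Lineage A and Lineage T only — synapomorphy for {Lineage A, Lineage T}.
nectar spur: derived state '1' in Lineage J only — an autapomorphy, so it tells us nothing about relationships among taxa.
four-chambered heart (state '1') occurs in Lineage L and Lineage Y but conflicts with the nesting implied by the other characters — most parsimoniously interpreted as homoplasy.
Most parsimonious ingroup topology: ((((Lineage T,Lineage A),(Lineage M,Lineage L)),Lineage J),Lineage Y).
The clade {Lineage L, Lineage M} is supported by elongate rostrum: its derived state '1' occurs in exactly those taxa and in no other taxon (including the outgroup).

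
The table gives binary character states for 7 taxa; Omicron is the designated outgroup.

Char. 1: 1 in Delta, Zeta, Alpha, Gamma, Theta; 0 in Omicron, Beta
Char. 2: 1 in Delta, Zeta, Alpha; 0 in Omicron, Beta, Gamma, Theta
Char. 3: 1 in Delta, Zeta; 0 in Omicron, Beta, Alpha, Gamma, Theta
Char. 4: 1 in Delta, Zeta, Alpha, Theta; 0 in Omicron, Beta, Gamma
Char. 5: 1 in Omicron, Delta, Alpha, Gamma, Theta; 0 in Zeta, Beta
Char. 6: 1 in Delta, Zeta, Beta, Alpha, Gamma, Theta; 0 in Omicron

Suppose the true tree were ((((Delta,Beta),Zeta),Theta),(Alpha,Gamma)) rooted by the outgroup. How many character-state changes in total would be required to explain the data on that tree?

13

Map each character onto ((((Delta,Beta),Zeta),Theta),(Alpha,Gamma)) (rooted by Omicron) and count the minimum state changes it requires (Fitch parsimony):
Char. 1: 2; Char. 2: 3; Char. 3: 2; Char. 4: 3; Char. 5: 2; Char. 6: 1.
Total tree length = 13.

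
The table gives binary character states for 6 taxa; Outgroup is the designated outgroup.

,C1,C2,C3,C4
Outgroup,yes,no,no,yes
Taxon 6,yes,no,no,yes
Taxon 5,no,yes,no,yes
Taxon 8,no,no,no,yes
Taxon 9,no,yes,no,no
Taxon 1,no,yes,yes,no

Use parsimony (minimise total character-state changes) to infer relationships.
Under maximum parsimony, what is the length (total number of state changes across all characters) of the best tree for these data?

4

Character polarity is set by the outgroup: the derived state is whichever differs from the outgroup's state, so for C1, C4 the derived state is 'no', and for the remaining characters it is 'yes'.
C1 (derived state 'no') is shared by Taxon 1, Taxon 5, Taxon 8, and Taxon 9 — a synapomorphy uniting that clade.
C2 (derived state 'yes') is shared by Taxon 1, Taxon 5, and Taxon 9 — a synapomorphy uniting that clade.
C3: derived state 'yes' in Taxon 1 only — an autapomorphy, so it tells us nothing about relationships among taxa.
Only Taxon 1 and Taxon 9 show the derived state 'no' for C4, supporting them as a clade.
Most parsimonious ingroup topology: (Taxon 6,((Taxon 5,(Taxon 9,Taxon 1)),Taxon 8)).
Changes per character on this tree: C1: 1; C2: 1; C3: 1; C4: 1.
Total = 4.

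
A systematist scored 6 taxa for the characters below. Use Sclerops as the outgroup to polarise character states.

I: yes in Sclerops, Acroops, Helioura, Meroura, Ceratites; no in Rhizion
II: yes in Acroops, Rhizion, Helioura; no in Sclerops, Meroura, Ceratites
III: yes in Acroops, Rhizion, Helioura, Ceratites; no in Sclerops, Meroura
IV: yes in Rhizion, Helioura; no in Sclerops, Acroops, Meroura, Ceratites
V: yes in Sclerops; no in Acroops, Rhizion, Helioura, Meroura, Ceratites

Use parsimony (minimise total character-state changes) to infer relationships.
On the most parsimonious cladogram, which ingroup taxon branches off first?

Character polarity is set by the outgroup: the derived state is whichever differs from the outgroup's state, so for I, V the derived state is 'no', and for the remaining characters it is 'yes'.
I: derived state 'no' in Rhizion only — an autapomorphy, so it tells us nothing about relationships among taxa.
Only Acroops, Helioura, and Rhizion show the derived state 'yes' for II, supporting them as a clade.
Only Acroops, Ceratites, Helioura, and Rhizion show the derived state 'yes' for III, supporting them as a clade.
IV: derived state 'yes' in Helioura and Rhizion only — synapomorphy for {Helioura, Rhizion}.
V (derived state 'no') is shared by all ingroup taxa — unites the whole ingroup.
Most parsimonious ingroup topology: (((Acroops,(Rhizion,Helioura)),Ceratites),Meroura).
Meroura is sister to the clade containing all other ingroup taxa, so it is the earliest-diverging (most basal) ingroup lineage.

Meroura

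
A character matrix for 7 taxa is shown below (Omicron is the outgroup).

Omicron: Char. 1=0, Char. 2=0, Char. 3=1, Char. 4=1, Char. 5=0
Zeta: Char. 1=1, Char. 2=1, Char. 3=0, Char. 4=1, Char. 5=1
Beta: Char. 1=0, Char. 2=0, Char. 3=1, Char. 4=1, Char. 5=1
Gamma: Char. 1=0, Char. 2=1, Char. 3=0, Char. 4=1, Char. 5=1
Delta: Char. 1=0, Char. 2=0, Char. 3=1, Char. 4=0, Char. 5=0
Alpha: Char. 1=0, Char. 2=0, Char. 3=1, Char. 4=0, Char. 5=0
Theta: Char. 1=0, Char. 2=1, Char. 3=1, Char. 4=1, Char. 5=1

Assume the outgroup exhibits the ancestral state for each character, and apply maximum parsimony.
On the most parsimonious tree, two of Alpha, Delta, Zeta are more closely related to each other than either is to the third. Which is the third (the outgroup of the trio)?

Zeta

Character polarity is set by the outgroup: the derived state is whichever differs from the outgroup's state, so for Char. 3, Char. 4 the derived state is '0', and for the remaining characters it is '1'.
Char. 1 (derived state '1') is unique to Zeta (autapomorphy; uninformative for grouping).
Only Gamma, Theta, and Zeta show the derived state '1' for Char. 2, supporting them as a clade.
Char. 3: derived state '0' in Gamma and Zeta only — synapomorphy for {Gamma, Zeta}.
Only Alpha and Delta show the derived state '0' for Char. 4, supporting them as a clade.
Char. 5 (derived state '1') is shared by Beta, Gamma, Theta, and Zeta — a synapomorphy uniting that clade.
Most parsimonious ingroup topology: ((((Zeta,Gamma),Theta),Beta),(Delta,Alpha)).
Alpha and Delta share a more recent common ancestor with each other than either does with Zeta, so Zeta is the least closely related of the three.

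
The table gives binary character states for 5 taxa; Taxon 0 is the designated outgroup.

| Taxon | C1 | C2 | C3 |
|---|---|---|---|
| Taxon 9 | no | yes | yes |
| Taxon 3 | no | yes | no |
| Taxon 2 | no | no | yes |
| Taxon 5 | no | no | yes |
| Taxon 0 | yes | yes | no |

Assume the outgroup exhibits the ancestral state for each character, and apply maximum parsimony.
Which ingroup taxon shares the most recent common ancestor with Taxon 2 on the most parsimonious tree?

Character polarity is set by the outgroup: the derived state is whichever differs from the outgroup's state, so for C1, C2 the derived state is 'no', and for the remaining characters it is 'yes'.
C1 (derived state 'no') is shared by all ingroup taxa — unites the whole ingroup.
C2: derived state 'no' in Taxon 2 and Taxon 5 only — synapomorphy for {Taxon 2, Taxon 5}.
C3 (derived state 'yes') is shared by Taxon 2, Taxon 5, and Taxon 9 — a synapomorphy uniting that clade.
Most parsimonious ingroup topology: (((Taxon 2,Taxon 5),Taxon 9),Taxon 3).
Taxon 2 and Taxon 5 form a cherry on this tree, so they are sister taxa.

Taxon 5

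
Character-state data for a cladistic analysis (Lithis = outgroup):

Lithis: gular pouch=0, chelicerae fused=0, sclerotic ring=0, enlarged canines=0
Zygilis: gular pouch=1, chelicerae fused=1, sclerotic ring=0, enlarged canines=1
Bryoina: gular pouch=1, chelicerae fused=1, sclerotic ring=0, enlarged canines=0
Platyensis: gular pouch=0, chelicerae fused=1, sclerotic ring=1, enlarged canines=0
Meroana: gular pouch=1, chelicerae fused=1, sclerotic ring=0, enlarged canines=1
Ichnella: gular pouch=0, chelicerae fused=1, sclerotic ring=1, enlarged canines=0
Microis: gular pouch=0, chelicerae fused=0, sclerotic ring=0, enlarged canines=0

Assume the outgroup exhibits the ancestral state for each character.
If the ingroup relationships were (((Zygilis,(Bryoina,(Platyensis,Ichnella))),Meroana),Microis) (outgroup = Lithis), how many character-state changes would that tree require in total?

Map each character onto (((Zygilis,(Bryoina,(Platyensis,Ichnella))),Meroana),Microis) (rooted by Lithis) and count the minimum state changes it requires (Fitch parsimony):
gular pouch: 2; chelicerae fused: 1; sclerotic ring: 1; enlarged canines: 2.
Total tree length = 6.

6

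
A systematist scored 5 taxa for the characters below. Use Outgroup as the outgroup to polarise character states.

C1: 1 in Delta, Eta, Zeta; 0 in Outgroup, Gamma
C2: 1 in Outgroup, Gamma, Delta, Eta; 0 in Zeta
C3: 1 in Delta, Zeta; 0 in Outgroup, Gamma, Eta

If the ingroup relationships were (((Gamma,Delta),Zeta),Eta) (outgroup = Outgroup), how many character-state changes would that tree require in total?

5

Map each character onto (((Gamma,Delta),Zeta),Eta) (rooted by Outgroup) and count the minimum state changes it requires (Fitch parsimony):
C1: 2; C2: 1; C3: 2.
Total tree length = 5.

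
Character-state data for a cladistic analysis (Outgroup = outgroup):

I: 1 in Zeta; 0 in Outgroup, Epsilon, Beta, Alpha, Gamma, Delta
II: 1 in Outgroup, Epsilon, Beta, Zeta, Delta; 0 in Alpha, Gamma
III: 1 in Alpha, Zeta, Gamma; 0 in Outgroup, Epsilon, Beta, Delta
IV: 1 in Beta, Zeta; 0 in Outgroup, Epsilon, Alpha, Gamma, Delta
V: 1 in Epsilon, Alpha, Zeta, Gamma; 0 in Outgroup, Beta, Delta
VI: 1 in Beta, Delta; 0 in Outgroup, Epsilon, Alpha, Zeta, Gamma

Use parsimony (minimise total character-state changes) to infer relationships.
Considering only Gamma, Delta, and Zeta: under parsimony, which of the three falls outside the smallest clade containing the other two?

Character polarity is set by the outgroup: the derived state is whichever differs from the outgroup's state, so for II the derived state is '0', and for the remaining characters it is '1'.
I: derived state '1' in Zeta only — an autapomorphy, so it tells us nothing about relationships among taxa.
II (derived state '0') is shared by Alpha and Gamma — a synapomorphy uniting that clade.
III: derived state '1' in Alpha, Gamma, and Zeta only — synapomorphy for {Alpha, Gamma, Zeta}.
IV groups Beta and Zeta, which is incompatible with the clades supported by the remaining characters; treating it as convergent (homoplasy) costs fewer steps than any alternative tree.
Only Alpha, Epsilon, Gamma, and Zeta show the derived state '1' for V, supporting them as a clade.
Only Beta and Delta show the derived state '1' for VI, supporting them as a clade.
Most parsimonious ingroup topology: ((Epsilon,((Alpha,Gamma),Zeta)),(Beta,Delta)).
Zeta and Gamma share a more recent common ancestor with each other than either does with Delta, so Delta is the least closely related of the three.

Delta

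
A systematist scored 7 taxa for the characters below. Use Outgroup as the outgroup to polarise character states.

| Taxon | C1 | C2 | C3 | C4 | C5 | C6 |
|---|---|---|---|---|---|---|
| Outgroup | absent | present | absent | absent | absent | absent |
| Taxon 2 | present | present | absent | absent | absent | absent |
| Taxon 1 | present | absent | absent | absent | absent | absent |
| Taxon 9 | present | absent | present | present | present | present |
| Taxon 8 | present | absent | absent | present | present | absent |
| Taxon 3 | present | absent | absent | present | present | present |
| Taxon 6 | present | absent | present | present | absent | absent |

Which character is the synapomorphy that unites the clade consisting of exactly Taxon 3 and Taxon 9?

Character polarity is set by the outgroup: the derived state is whichever differs from the outgroup's state, so for C2 the derived state is 'absent', and for the remaining characters it is 'present'.
C1 (derived state 'present') is shared by all ingroup taxa — unites the whole ingroup.
C2: derived state 'absent' in Taxon 1, Taxon 3, Taxon 6, Taxon 8, and Taxon 9 only — synapomorphy for {Taxon 1, Taxon 3, Taxon 6, Taxon 8, Taxon 9}.
C3 (state 'present') occurs in Taxon 6 and Taxon 9 but conflicts with the nesting implied by the other characters — most parsimoniously interpreted as homoplasy.
C4: derived state 'present' in Taxon 3, Taxon 6, Taxon 8, and Taxon 9 only — synapomorphy for {Taxon 3, Taxon 6, Taxon 8, Taxon 9}.
C5: derived state 'present' in Taxon 3, Taxon 8, and Taxon 9 only — synapomorphy for {Taxon 3, Taxon 8, Taxon 9}.
C6: derived state 'present' in Taxon 3 and Taxon 9 only — synapomorphy for {Taxon 3, Taxon 9}.
Most parsimonious ingroup topology: (((((Taxon 3,Taxon 9),Taxon 8),Taxon 6),Taxon 1),Taxon 2).
The clade {Taxon 3, Taxon 9} is supported by C6: its derived state 'present' occurs in exactly those taxa and in no other taxon (including the outgroup).

C6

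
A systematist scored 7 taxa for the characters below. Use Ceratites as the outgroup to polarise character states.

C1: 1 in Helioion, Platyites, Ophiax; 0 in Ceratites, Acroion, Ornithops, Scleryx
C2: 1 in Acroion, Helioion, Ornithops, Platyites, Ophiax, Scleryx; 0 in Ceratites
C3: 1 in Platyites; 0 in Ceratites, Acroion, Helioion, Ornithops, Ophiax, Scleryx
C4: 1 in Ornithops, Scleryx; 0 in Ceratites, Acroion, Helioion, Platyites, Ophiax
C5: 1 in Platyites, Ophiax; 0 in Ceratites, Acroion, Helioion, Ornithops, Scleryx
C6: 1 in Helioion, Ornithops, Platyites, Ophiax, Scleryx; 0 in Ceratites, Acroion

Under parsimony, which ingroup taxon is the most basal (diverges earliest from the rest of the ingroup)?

Acroion

The outgroup has state '0' for every character, so '1' is the derived state throughout.
C1 (derived state '1') is shared by Helioion, Ophiax, and Platyites — a synapomorphy uniting that clade.
All ingroup taxa share the derived state '1' for C2; it defines the ingroup but does not resolve relationships within it.
C3 (derived state '1') is unique to Platyites (autapomorphy; uninformative for grouping).
C4 (derived state '1') is shared by Ornithops and Scleryx — a synapomorphy uniting that clade.
C5 (derived state '1') is shared by Ophiax and Platyites — a synapomorphy uniting that clade.
Only Helioion, Ophiax, Ornithops, Platyites, and Scleryx show the derived state '1' for C6, supporting them as a clade.
Most parsimonious ingroup topology: (Acroion,((Helioion,(Platyites,Ophiax)),(Ornithops,Scleryx))).
Acroion is sister to the clade containing all other ingroup taxa, so it is the earliest-diverging (most basal) ingroup lineage.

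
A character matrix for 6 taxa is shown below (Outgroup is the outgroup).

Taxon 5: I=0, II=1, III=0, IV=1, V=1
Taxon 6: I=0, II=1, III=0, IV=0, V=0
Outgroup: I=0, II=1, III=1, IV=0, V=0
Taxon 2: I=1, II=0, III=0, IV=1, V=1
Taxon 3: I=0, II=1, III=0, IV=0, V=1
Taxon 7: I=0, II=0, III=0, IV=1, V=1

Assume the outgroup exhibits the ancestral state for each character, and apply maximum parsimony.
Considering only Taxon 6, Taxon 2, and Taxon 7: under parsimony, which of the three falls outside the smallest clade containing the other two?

Taxon 6

Character polarity is set by the outgroup: the derived state is whichever differs from the outgroup's state, so for II, III the derived state is '0', and for the remaining characters it is '1'.
I: derived state '1' in Taxon 2 only — an autapomorphy, so it tells us nothing about relationships among taxa.
Only Taxon 2 and Taxon 7 show the derived state '0' for II, supporting them as a clade.
III (derived state '0') is shared by all ingroup taxa — unites the whole ingroup.
IV: derived state '1' in Taxon 2, Taxon 5, and Taxon 7 only — synapomorphy for {Taxon 2, Taxon 5, Taxon 7}.
Only Taxon 2, Taxon 3, Taxon 5, and Taxon 7 show the derived state '1' for V, supporting them as a clade.
Most parsimonious ingroup topology: ((((Taxon 7,Taxon 2),Taxon 5),Taxon 3),Taxon 6).
Taxon 7 and Taxon 2 share a more recent common ancestor with each other than either does with Taxon 6, so Taxon 6 is the least closely related of the three.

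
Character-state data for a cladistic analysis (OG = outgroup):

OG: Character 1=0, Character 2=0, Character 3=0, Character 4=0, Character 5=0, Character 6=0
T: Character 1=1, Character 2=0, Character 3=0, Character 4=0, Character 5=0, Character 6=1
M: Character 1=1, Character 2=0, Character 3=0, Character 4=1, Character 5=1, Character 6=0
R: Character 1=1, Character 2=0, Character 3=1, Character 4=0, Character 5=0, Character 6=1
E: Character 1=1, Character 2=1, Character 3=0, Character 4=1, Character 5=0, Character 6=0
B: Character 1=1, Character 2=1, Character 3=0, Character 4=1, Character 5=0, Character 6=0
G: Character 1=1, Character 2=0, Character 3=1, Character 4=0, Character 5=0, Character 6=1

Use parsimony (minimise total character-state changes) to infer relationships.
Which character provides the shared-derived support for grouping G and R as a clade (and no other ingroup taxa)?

The outgroup has state '0' for every character, so '1' is the derived state throughout.
All ingroup taxa share the derived state '1' for Character 1; it defines the ingroup but does not resolve relationships within it.
Character 2: derived state '1' in B and E only — synapomorphy for {B, E}.
Character 3 (derived state '1') is shared by G and R — a synapomorphy uniting that clade.
Character 4 (derived state '1') is shared by B, E, and M — a synapomorphy uniting that clade.
Character 5 (derived state '1') is unique to M (autapomorphy; uninformative for grouping).
Only G, R, and T show the derived state '1' for Character 6, supporting them as a clade.
Most parsimonious ingroup topology: ((T,(R,G)),(M,(E,B))).
The clade {G, R} is supported by Character 3: its derived state '1' occurs in exactly those taxa and in no other taxon (including the outgroup).

Character 3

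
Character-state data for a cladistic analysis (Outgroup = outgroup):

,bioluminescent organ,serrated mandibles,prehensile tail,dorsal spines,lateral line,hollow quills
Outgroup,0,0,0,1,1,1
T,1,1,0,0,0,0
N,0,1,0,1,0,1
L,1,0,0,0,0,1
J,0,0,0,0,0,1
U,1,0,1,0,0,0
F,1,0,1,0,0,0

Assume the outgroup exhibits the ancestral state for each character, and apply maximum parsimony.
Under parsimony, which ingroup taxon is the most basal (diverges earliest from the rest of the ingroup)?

N

Character polarity is set by the outgroup: the derived state is whichever differs from the outgroup's state, so for dorsal spines, lateral line, hollow quills the derived state is '0', and for the remaining characters it is '1'.
bioluminescent organ: derived state '1' in F, L, T, and U only — synapomorphy for {F, L, T, U}.
serrated mandibles (state '1') occurs in N and T but conflicts with the nesting implied by the other characters — most parsimoniously interpreted as homoplasy.
prehensile tail (derived state '1') is shared by F and U — a synapomorphy uniting that clade.
dorsal spines (derived state '0') is shared by F, J, L, T, and U — a synapomorphy uniting that clade.
All ingroup taxa share the derived state '0' for lateral line; it defines the ingroup but does not resolve relationships within it.
hollow quills: derived state '0' in F, T, and U only — synapomorphy for {F, T, U}.
Most parsimonious ingroup topology: ((((T,(U,F)),L),J),N).
N is sister to the clade containing all other ingroup taxa, so it is the earliest-diverging (most basal) ingroup lineage.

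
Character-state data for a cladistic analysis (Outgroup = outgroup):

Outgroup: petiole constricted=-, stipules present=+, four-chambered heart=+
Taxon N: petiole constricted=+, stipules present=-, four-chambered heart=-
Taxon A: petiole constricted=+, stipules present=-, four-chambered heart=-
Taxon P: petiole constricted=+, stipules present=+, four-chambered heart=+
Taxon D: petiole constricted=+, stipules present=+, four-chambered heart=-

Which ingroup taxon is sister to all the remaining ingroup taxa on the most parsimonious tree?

Character polarity is set by the outgroup: the derived state is whichever differs from the outgroup's state, so for stipules present, four-chambered heart the derived state is '-', and for the remaining characters it is '+'.
All ingroup taxa share the derived state '+' for petiole constricted; it defines the ingroup but does not resolve relationships within it.
Only Taxon A and Taxon N show the derived state '-' for stipules present, supporting them as a clade.
four-chambered heart: derived state '-' in Taxon A, Taxon D, and Taxon N only — synapomorphy for {Taxon A, Taxon D, Taxon N}.
Most parsimonious ingroup topology: (((Taxon N,Taxon A),Taxon D),Taxon P).
Taxon P is sister to the clade containing all other ingroup taxa, so it is the earliest-diverging (most basal) ingroup lineage.

Taxon P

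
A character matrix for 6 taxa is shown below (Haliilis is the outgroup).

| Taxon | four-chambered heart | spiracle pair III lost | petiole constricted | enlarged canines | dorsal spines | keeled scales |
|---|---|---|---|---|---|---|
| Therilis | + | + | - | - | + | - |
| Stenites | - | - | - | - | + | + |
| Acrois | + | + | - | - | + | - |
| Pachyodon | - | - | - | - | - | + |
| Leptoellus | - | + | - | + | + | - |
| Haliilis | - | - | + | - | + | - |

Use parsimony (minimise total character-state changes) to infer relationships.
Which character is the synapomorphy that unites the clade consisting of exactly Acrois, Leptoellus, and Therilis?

Character polarity is set by the outgroup: the derived state is whichever differs from the outgroup's state, so for petiole constricted, dorsal spines the derived state is '-', and for the remaining characters it is '+'.
four-chambered heart (derived state '+') is shared by Acrois and Therilis — a synapomorphy uniting that clade.
Only Acrois, Leptoellus, and Therilis show the derived state '+' for spiracle pair III lost, supporting them as a clade.
All ingroup taxa share the derived state '-' for petiole constricted; it defines the ingroup but does not resolve relationships within it.
enlarged canines: derived state '+' in Leptoellus only — an autapomorphy, so it tells us nothing about relationships among taxa.
dorsal spines: derived state '-' in Pachyodon only — an autapomorphy, so it tells us nothing about relationships among taxa.
keeled scales (derived state '+') is shared by Pachyodon and Stenites — a synapomorphy uniting that clade.
Most parsimonious ingroup topology: (((Acrois,Therilis),Leptoellus),(Pachyodon,Stenites)).
The clade {Acrois, Leptoellus, Therilis} is supported by spiracle pair III lost: its derived state '+' occurs in exactly those taxa and in no other taxon (including the outgroup).

spiracle pair III lost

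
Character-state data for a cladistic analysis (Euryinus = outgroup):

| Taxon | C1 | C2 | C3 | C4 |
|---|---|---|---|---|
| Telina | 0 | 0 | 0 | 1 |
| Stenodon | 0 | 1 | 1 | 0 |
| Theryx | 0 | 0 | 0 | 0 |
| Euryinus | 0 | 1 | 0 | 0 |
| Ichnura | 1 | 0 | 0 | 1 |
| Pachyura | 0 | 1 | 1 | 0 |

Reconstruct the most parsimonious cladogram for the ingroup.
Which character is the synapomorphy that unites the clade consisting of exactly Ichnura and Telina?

Character polarity is set by the outgroup: the derived state is whichever differs from the outgroup's state, so for C2 the derived state is '0', and for the remaining characters it is '1'.
C1: derived state '1' in Ichnura only — an autapomorphy, so it tells us nothing about relationships among taxa.
Only Ichnura, Telina, and Theryx show the derived state '0' for C2, supporting them as a clade.
C3 (derived state '1') is shared by Pachyura and Stenodon — a synapomorphy uniting that clade.
C4: derived state '1' in Ichnura and Telina only — synapomorphy for {Ichnura, Telina}.
Most parsimonious ingroup topology: (((Telina,Ichnura),Theryx),(Pachyura,Stenodon)).
The clade {Ichnura, Telina} is supported by C4: its derived state '1' occurs in exactly those taxa and in no other taxon (including the outgroup).

C4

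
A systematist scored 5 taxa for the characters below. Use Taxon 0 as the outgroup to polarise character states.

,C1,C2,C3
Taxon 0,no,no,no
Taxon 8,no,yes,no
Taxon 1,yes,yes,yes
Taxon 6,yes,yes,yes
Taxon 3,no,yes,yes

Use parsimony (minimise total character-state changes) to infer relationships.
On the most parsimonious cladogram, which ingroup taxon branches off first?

Taxon 8

The outgroup has state 'no' for every character, so 'yes' is the derived state throughout.
Only Taxon 1 and Taxon 6 show the derived state 'yes' for C1, supporting them as a clade.
All ingroup taxa share the derived state 'yes' for C2; it defines the ingroup but does not resolve relationships within it.
C3 (derived state 'yes') is shared by Taxon 1, Taxon 3, and Taxon 6 — a synapomorphy uniting that clade.
Most parsimonious ingroup topology: (Taxon 8,((Taxon 1,Taxon 6),Taxon 3)).
Taxon 8 is sister to the clade containing all other ingroup taxa, so it is the earliest-diverging (most basal) ingroup lineage.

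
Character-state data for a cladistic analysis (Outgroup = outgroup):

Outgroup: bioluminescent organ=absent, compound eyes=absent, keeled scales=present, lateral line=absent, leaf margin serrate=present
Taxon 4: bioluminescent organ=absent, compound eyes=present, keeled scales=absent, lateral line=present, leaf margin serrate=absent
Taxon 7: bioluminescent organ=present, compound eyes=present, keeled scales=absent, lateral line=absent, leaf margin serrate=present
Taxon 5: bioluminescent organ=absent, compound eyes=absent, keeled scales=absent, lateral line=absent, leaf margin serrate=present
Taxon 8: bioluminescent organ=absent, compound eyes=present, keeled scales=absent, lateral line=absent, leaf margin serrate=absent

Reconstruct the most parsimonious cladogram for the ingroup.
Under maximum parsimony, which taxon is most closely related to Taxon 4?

Taxon 8

Character polarity is set by the outgroup: the derived state is whichever differs from the outgroup's state, so for keeled scales, leaf margin serrate the derived state is 'absent', and for the remaining characters it is 'present'.
bioluminescent organ: derived state 'present' in Taxon 7 only — an autapomorphy, so it tells us nothing about relationships among taxa.
compound eyes (derived state 'present') is shared by Taxon 4, Taxon 7, and Taxon 8 — a synapomorphy uniting that clade.
keeled scales (derived state 'absent') is shared by all ingroup taxa — unites the whole ingroup.
lateral line: derived state 'present' in Taxon 4 only — an autapomorphy, so it tells us nothing about relationships among taxa.
Only Taxon 4 and Taxon 8 show the derived state 'absent' for leaf margin serrate, supporting them as a clade.
Most parsimonious ingroup topology: (((Taxon 4,Taxon 8),Taxon 7),Taxon 5).
Taxon 4 and Taxon 8 form a cherry on this tree, so they are sister taxa.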